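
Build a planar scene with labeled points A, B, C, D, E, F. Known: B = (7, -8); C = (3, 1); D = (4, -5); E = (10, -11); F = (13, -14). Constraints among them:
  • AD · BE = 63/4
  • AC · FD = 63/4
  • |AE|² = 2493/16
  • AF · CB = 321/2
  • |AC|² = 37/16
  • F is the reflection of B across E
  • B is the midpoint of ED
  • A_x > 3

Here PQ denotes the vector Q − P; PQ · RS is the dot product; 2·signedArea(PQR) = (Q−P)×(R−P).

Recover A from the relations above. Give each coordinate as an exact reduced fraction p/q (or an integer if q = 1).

1. A_x = 13/4  [AD · BE = 63/4 ∩ AF · CB = 321/2]
2. A_y = -1/2  [AD · BE = 63/4 ∩ AF · CB = 321/2]
   → A = (13/4, -1/2)

A = (13/4, -1/2)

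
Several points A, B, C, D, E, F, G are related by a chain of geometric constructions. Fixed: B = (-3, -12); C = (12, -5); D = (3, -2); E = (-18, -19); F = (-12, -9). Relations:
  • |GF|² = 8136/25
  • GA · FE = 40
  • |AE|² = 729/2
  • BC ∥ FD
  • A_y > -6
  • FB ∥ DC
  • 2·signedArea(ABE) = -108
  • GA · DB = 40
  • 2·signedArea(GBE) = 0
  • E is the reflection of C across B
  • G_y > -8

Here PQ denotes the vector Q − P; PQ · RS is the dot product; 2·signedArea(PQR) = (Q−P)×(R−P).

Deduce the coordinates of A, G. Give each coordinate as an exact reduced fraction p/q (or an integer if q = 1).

1. A_x = -9/2  [line 7·x + -15·y + -51 = 0 ∩ |AE|² = 729/2]
2. A_y = -11/2  [line 7·x + -15·y + -51 = 0 ∩ |AE|² = 729/2]
   → A = (-9/2, -11/2)
3. G_x = 6  [2·signedArea(GBE) = 0 ∩ GA · FE = 40]
4. G_y = -39/5  [2·signedArea(GBE) = 0 ∩ GA · FE = 40]
   → G = (6, -39/5)

A = (-9/2, -11/2)
G = (6, -39/5)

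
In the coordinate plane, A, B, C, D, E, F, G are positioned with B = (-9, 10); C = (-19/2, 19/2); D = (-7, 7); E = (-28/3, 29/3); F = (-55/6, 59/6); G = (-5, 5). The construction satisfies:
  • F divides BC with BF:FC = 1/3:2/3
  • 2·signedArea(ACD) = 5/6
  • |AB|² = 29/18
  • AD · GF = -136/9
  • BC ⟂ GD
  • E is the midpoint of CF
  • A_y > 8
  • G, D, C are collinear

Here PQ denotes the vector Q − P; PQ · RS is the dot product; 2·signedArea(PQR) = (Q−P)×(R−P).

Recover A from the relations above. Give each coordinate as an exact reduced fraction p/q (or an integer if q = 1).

A = (-17/2, 53/6)

1. A_x = -17/2  [2·signedArea(ACD) = 5/6 ∩ AD · GF = -136/9]
2. A_y = 53/6  [2·signedArea(ACD) = 5/6 ∩ AD · GF = -136/9]
   → A = (-17/2, 53/6)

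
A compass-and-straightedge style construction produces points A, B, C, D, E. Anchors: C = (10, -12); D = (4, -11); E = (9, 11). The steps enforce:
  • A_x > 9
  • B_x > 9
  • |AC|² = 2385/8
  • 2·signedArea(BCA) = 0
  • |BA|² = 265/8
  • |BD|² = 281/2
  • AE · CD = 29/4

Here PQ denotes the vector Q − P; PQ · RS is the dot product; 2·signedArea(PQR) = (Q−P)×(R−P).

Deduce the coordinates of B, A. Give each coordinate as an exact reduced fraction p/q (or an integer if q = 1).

1. A_x = 37/4  [line 6·x + -1·y + -201/4 = 0 ∩ |AC|² = 2385/8]
2. A_y = 21/4  [line 6·x + -1·y + -201/4 = 0 ∩ |AC|² = 2385/8]
   → A = (37/4, 21/4)
3. B_x = 19/2  [line -69/4·x + -3/4·y + 327/2 = 0 ∩ |BA|² = 265/8]
4. B_y = -1/2  [line -69/4·x + -3/4·y + 327/2 = 0 ∩ |BA|² = 265/8]
   → B = (19/2, -1/2)

A = (37/4, 21/4)
B = (19/2, -1/2)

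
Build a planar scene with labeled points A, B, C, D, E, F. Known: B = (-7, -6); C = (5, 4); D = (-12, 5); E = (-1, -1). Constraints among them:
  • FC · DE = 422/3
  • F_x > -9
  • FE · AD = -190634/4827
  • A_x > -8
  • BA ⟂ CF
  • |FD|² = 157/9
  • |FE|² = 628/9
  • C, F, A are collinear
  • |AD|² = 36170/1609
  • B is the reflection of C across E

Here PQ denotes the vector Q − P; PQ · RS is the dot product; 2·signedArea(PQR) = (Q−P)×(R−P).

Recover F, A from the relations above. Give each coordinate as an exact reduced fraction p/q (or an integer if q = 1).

1. F_x = -25/3  [line -11·x + 6·y + -329/3 = 0 ∩ |FD|² = 157/9]
2. F_y = 3  [line -11·x + 6·y + -329/3 = 0 ∩ |FD|² = 157/9]
   → F = (-25/3, 3)
3. A_x = -12355/1609  [C, F, A are collinear ∩ BA ⟂ CF]
4. A_y = 4906/1609  [C, F, A are collinear ∩ BA ⟂ CF]
   → A = (-12355/1609, 4906/1609)

A = (-12355/1609, 4906/1609)
F = (-25/3, 3)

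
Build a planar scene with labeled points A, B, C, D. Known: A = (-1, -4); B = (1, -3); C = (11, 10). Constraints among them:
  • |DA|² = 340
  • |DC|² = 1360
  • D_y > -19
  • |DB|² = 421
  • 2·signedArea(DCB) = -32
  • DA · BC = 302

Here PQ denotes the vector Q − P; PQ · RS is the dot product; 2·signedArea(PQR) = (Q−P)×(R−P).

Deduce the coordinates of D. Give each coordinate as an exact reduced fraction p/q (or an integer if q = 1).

1. D_x = -13  [DA · BC = 302 ∩ 2·signedArea(DCB) = -32]
2. D_y = -18  [DA · BC = 302 ∩ 2·signedArea(DCB) = -32]
   → D = (-13, -18)

D = (-13, -18)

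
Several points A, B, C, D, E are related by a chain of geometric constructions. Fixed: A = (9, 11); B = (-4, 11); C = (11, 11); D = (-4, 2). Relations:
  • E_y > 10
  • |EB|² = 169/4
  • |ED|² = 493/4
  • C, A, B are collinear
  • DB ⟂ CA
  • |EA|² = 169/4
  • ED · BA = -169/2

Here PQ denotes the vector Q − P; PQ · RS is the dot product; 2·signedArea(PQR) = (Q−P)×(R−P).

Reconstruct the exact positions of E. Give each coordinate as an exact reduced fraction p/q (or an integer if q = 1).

E = (5/2, 11)

1. E_x = 5/2  [ED · BA = -169/2]
2. E_y = 11  [|EB|² = 169/4]
   → E = (5/2, 11)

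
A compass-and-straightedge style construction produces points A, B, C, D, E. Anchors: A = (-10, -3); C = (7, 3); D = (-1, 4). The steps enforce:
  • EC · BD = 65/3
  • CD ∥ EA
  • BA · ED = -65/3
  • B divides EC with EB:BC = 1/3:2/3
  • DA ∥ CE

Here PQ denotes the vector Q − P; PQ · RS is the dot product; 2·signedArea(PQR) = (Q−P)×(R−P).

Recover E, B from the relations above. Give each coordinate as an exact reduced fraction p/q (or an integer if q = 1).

1. E_x = -2  [CD ∥ EA ∩ DA ∥ CE]
2. E_y = -4  [CD ∥ EA ∩ DA ∥ CE]
   → E = (-2, -4)
3. B_x = 1  [B divides EC with EB:BC = 1/3:2/3]
4. B_y = -5/3  [B divides EC with EB:BC = 1/3:2/3]
   → B = (1, -5/3)

B = (1, -5/3)
E = (-2, -4)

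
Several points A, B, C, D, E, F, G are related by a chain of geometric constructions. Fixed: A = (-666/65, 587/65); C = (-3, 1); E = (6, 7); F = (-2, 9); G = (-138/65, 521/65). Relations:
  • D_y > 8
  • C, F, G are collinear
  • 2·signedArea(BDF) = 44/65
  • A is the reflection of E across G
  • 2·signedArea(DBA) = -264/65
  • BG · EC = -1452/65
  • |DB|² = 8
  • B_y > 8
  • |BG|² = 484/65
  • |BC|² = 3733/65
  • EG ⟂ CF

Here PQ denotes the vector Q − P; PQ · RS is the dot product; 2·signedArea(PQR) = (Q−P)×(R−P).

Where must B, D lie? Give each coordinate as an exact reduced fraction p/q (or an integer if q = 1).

1. B_x = -314/65  [line 9·x + 6·y + -432/65 = 0 ∩ |BG|² = 484/65]
2. B_y = 543/65  [line 9·x + 6·y + -432/65 = 0 ∩ |BG|² = 484/65]
   → B = (-314/65, 543/65)
3. D_x = -132/65  [2·signedArea(BDF) = 44/65 ∩ 2·signedArea(DBA) = -264/65]
4. D_y = 569/65  [2·signedArea(BDF) = 44/65 ∩ 2·signedArea(DBA) = -264/65]
   → D = (-132/65, 569/65)

B = (-314/65, 543/65)
D = (-132/65, 569/65)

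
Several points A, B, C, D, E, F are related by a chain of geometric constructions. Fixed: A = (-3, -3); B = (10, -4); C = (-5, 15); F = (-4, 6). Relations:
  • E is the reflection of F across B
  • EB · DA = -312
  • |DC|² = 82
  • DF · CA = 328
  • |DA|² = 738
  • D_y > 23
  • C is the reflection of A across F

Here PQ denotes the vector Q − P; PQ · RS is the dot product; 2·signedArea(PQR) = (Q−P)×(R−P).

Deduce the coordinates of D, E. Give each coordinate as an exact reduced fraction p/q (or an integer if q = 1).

D = (-6, 24)
E = (24, -14)

1. D_x = -6  [line -2·x + 18·y + -444 = 0 ∩ |DA|² = 738]
2. D_y = 24  [line -2·x + 18·y + -444 = 0 ∩ |DA|² = 738]
   → D = (-6, 24)
3. E_x = 24  [E is the reflection of F across B]
4. E_y = -14  [E is the reflection of F across B]
   → E = (24, -14)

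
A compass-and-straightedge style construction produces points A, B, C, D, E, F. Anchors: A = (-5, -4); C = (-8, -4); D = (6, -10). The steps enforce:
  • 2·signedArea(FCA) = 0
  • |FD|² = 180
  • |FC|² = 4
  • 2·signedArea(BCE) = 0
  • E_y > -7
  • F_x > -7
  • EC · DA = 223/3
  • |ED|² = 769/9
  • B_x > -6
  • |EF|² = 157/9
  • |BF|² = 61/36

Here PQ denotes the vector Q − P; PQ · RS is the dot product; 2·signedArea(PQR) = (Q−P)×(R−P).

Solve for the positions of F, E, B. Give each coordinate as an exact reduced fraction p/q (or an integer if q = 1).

1. F_y = -4  [2·signedArea(FCA) = 0]
2. F_x = -6  [|FC|² = 4]
   → F = (-6, -4)
3. E_x = -7/3  [line 11·x + -6·y + -31/3 = 0 ∩ |EF|² = 157/9]
4. E_y = -6  [line 11·x + -6·y + -31/3 = 0 ∩ |EF|² = 157/9]
   → E = (-7/3, -6)
5. B_x = -31/6  [line 2·x + 17/3·y + 116/3 = 0 ∩ |BF|² = 61/36]
6. B_y = -5  [line 2·x + 17/3·y + 116/3 = 0 ∩ |BF|² = 61/36]
   → B = (-31/6, -5)

B = (-31/6, -5)
E = (-7/3, -6)
F = (-6, -4)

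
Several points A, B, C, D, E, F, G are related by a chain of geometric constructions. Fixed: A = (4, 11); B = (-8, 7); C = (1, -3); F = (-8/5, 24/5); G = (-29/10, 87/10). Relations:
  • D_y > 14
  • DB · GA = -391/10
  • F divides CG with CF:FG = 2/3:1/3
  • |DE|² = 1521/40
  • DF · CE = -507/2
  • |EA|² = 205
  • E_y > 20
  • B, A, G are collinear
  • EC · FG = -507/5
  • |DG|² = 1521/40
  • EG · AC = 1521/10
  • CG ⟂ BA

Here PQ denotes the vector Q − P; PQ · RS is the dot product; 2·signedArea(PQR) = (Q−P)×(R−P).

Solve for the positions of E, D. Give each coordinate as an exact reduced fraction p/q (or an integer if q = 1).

D = (-97/20, 291/20)
E = (-34/5, 102/5)

1. E_x = -34/5  [EC · FG = -507/5 ∩ EG · AC = 1521/10]
2. E_y = 102/5  [EC · FG = -507/5 ∩ EG · AC = 1521/10]
   → E = (-34/5, 102/5)
3. D_x = -97/20  [DF · CE = -507/2 ∩ DB · GA = -391/10]
4. D_y = 291/20  [DF · CE = -507/2 ∩ DB · GA = -391/10]
   → D = (-97/20, 291/20)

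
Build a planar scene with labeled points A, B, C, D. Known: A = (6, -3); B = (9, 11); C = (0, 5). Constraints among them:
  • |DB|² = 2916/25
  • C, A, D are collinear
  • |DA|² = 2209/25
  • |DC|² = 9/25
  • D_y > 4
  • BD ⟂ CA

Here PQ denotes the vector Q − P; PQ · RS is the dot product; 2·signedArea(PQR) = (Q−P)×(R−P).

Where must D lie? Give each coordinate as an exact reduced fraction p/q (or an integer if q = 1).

D = (9/25, 113/25)

1. D_x = 9/25  [C, A, D are collinear ∩ BD ⟂ CA]
2. D_y = 113/25  [C, A, D are collinear ∩ BD ⟂ CA]
   → D = (9/25, 113/25)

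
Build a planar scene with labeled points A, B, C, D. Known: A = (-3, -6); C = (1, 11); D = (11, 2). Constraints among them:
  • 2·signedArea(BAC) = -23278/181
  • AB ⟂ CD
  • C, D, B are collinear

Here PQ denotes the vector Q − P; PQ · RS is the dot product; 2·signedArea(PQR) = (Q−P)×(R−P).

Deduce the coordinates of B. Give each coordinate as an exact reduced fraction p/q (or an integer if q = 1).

1. B_x = 1311/181  [C, D, B are collinear ∩ AB ⟂ CD]
2. B_y = 974/181  [C, D, B are collinear ∩ AB ⟂ CD]
   → B = (1311/181, 974/181)

B = (1311/181, 974/181)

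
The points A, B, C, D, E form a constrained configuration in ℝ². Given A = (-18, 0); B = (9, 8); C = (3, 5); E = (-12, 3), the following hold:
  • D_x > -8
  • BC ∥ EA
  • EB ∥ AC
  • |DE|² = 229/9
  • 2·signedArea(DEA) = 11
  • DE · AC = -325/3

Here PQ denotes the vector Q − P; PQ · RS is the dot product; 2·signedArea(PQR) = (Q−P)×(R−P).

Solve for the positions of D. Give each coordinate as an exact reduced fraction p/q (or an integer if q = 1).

D = (-7, 11/3)

1. D_x = -7  [2·signedArea(DEA) = 11 ∩ DE · AC = -325/3]
2. D_y = 11/3  [2·signedArea(DEA) = 11 ∩ DE · AC = -325/3]
   → D = (-7, 11/3)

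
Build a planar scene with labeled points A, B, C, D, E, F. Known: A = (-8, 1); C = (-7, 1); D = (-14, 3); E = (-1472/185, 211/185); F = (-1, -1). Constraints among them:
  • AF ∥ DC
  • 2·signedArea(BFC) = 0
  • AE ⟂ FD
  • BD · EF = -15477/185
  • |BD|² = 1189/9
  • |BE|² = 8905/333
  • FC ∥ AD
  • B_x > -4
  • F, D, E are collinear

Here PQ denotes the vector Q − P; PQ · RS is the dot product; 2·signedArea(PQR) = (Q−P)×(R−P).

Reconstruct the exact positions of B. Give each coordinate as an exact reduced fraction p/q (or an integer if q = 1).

B = (-3, -1/3)

1. B_x = -3  [2·signedArea(BFC) = 0 ∩ BD · EF = -15477/185]
2. B_y = -1/3  [2·signedArea(BFC) = 0 ∩ BD · EF = -15477/185]
   → B = (-3, -1/3)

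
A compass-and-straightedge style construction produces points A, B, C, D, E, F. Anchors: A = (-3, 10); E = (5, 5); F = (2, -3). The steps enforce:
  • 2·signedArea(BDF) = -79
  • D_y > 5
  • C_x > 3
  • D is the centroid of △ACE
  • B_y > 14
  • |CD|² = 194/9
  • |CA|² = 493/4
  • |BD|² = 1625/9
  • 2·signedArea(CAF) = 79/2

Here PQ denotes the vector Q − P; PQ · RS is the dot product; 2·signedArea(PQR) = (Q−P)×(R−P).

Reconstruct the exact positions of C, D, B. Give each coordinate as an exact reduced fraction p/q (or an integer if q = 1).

B = (-47/6, 44/3)
C = (7/2, 1)
D = (11/6, 16/3)

1. C_x = 7/2  [line 13·x + 5·y + -101/2 = 0 ∩ |CA|² = 493/4]
2. C_y = 1  [line 13·x + 5·y + -101/2 = 0 ∩ |CA|² = 493/4]
   → C = (7/2, 1)
3. D_x = 11/6  [D is the centroid of △ACE]
4. D_y = 16/3  [D is the centroid of △ACE]
   → D = (11/6, 16/3)
5. B_x = -47/6  [line 25/3·x + 1/6·y + 377/6 = 0 ∩ |BD|² = 1625/9]
6. B_y = 44/3  [line 25/3·x + 1/6·y + 377/6 = 0 ∩ |BD|² = 1625/9]
   → B = (-47/6, 44/3)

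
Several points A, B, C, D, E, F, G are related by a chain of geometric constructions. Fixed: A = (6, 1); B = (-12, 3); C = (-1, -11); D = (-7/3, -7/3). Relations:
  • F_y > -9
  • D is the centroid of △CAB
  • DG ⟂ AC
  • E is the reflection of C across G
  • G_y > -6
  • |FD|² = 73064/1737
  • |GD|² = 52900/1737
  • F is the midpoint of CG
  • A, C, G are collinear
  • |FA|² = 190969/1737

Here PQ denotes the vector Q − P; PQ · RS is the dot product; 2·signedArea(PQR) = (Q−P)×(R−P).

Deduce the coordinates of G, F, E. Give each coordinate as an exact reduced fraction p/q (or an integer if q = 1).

1. G_x = 1409/579  [A, C, G are collinear ∩ DG ⟂ AC]
2. G_y = -987/193  [A, C, G are collinear ∩ DG ⟂ AC]
   → G = (1409/579, -987/193)
3. F_x = 415/579  [F is the midpoint of CG]
4. F_y = -1555/193  [F is the midpoint of CG]
   → F = (415/579, -1555/193)
5. E_x = 3397/579  [E is the reflection of C across G]
6. E_y = 149/193  [E is the reflection of C across G]
   → E = (3397/579, 149/193)

E = (3397/579, 149/193)
F = (415/579, -1555/193)
G = (1409/579, -987/193)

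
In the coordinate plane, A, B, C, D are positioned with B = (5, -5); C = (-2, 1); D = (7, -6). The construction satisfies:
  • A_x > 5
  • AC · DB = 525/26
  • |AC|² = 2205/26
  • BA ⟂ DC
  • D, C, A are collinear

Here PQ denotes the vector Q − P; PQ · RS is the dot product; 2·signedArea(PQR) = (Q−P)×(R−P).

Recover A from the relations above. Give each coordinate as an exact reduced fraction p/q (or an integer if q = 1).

A = (137/26, -121/26)

1. A_x = 137/26  [D, C, A are collinear ∩ BA ⟂ DC]
2. A_y = -121/26  [D, C, A are collinear ∩ BA ⟂ DC]
   → A = (137/26, -121/26)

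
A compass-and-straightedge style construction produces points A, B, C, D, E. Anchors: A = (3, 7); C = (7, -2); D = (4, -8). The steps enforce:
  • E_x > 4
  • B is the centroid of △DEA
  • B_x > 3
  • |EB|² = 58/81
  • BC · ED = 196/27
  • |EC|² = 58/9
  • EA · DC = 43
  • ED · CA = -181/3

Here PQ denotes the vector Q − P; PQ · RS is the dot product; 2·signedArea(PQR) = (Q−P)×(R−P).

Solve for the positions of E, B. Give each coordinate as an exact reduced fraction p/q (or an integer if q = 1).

1. E_x = 14/3  [ED · CA = -181/3 ∩ EA · DC = 43]
2. E_y = -1  [ED · CA = -181/3 ∩ EA · DC = 43]
   → E = (14/3, -1)
3. B_x = 35/9  [B is the centroid of △DEA]
4. B_y = -2/3  [B is the centroid of △DEA]
   → B = (35/9, -2/3)

B = (35/9, -2/3)
E = (14/3, -1)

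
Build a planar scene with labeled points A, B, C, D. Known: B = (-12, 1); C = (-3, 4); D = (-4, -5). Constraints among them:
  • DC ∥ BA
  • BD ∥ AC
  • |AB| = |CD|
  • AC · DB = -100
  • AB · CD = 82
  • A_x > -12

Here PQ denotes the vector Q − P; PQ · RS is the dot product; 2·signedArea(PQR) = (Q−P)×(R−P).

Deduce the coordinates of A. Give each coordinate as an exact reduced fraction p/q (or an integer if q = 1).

1. A_x = -11  [BD ∥ AC ∩ DC ∥ BA]
2. A_y = 10  [BD ∥ AC ∩ DC ∥ BA]
   → A = (-11, 10)

A = (-11, 10)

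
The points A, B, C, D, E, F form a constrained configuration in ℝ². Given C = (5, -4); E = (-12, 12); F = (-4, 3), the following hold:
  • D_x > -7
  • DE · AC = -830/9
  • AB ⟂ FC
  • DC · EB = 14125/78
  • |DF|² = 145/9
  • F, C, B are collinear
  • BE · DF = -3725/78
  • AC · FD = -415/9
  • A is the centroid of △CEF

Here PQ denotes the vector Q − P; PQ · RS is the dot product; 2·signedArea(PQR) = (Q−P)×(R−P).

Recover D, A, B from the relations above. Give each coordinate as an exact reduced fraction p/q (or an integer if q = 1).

1. A_x = -11/3  [A is the centroid of △CEF]
2. A_y = 11/3  [A is the centroid of △CEF]
   → A = (-11/3, 11/3)
3. B_x = -107/26  [F, C, B are collinear ∩ AB ⟂ FC]
4. B_y = 241/78  [F, C, B are collinear ∩ AB ⟂ FC]
   → B = (-107/26, 241/78)
5. D_x = -20/3  [DE · AC = -830/9 ∩ BE · DF = -3725/78]
6. D_y = 6  [DE · AC = -830/9 ∩ BE · DF = -3725/78]
   → D = (-20/3, 6)

A = (-11/3, 11/3)
B = (-107/26, 241/78)
D = (-20/3, 6)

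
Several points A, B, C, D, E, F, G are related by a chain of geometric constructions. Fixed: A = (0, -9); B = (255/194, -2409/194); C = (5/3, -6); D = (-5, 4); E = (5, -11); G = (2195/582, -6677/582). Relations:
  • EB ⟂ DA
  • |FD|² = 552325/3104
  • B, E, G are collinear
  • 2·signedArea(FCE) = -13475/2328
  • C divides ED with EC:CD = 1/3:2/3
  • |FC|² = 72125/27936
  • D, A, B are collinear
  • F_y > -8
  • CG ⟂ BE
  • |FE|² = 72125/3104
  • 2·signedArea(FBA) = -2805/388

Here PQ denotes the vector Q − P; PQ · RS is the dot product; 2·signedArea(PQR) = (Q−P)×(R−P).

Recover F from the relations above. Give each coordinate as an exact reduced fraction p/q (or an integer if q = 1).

F = (1225/776, -5901/776)

1. F_x = 1225/776  [2·signedArea(FCE) = -13475/2328 ∩ 2·signedArea(FBA) = -2805/388]
2. F_y = -5901/776  [2·signedArea(FCE) = -13475/2328 ∩ 2·signedArea(FBA) = -2805/388]
   → F = (1225/776, -5901/776)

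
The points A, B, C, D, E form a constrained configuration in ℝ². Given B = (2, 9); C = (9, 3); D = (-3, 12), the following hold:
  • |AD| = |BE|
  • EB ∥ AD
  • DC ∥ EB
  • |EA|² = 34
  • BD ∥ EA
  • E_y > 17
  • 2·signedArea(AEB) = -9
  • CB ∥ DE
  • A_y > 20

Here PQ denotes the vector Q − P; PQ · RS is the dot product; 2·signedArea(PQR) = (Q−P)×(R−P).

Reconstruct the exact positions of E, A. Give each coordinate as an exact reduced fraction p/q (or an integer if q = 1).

1. E_x = -10  [DC ∥ EB ∩ CB ∥ DE]
2. E_y = 18  [DC ∥ EB ∩ CB ∥ DE]
   → E = (-10, 18)
3. A_x = -15  [EB ∥ AD ∩ BD ∥ EA]
4. A_y = 21  [EB ∥ AD ∩ BD ∥ EA]
   → A = (-15, 21)

A = (-15, 21)
E = (-10, 18)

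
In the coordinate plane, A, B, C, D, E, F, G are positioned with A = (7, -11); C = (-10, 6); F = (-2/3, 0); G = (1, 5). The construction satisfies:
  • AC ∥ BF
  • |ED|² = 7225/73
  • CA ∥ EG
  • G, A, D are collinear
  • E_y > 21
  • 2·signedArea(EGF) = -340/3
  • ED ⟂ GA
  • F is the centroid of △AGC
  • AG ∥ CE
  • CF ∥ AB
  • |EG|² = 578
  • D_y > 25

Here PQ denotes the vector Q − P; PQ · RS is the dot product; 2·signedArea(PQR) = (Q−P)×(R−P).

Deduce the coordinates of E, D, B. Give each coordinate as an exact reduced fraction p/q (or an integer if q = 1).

B = (49/3, -17)
D = (-488/73, 1861/73)
E = (-16, 22)

1. E_x = -16  [CA ∥ EG ∩ AG ∥ CE]
2. E_y = 22  [CA ∥ EG ∩ AG ∥ CE]
   → E = (-16, 22)
3. D_x = -488/73  [G, A, D are collinear ∩ ED ⟂ GA]
4. D_y = 1861/73  [G, A, D are collinear ∩ ED ⟂ GA]
   → D = (-488/73, 1861/73)
5. B_x = 49/3  [AC ∥ BF ∩ CF ∥ AB]
6. B_y = -17  [AC ∥ BF ∩ CF ∥ AB]
   → B = (49/3, -17)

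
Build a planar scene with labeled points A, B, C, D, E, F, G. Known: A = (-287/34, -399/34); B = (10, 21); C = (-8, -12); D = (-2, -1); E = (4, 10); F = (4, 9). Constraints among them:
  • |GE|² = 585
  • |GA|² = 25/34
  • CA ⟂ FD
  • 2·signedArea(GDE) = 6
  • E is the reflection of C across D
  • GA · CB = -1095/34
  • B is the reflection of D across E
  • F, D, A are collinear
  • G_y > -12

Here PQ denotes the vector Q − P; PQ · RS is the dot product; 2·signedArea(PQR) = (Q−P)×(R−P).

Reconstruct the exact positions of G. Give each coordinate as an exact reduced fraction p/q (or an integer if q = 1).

1. G_x = -8  [GA · CB = -1095/34 ∩ 2·signedArea(GDE) = 6]
2. G_y = -11  [GA · CB = -1095/34 ∩ 2·signedArea(GDE) = 6]
   → G = (-8, -11)

G = (-8, -11)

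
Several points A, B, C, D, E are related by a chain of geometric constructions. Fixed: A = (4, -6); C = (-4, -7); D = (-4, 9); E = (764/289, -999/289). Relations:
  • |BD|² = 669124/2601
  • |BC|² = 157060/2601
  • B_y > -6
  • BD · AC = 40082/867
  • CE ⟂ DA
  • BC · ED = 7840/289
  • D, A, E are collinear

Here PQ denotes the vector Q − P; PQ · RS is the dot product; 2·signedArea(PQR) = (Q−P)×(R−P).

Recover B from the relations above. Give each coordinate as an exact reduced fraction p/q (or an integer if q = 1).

B = (3076/867, -1489/289)

1. B_x = 3076/867  [BD · AC = 40082/867 ∩ BC · ED = 7840/289]
2. B_y = -1489/289  [BD · AC = 40082/867 ∩ BC · ED = 7840/289]
   → B = (3076/867, -1489/289)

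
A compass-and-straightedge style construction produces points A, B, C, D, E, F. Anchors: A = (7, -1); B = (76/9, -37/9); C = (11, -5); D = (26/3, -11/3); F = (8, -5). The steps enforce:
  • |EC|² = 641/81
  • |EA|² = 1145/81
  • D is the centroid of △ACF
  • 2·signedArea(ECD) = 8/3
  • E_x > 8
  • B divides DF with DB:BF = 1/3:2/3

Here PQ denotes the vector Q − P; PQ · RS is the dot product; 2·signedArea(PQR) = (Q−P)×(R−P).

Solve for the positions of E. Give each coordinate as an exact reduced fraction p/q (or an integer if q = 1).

E = (74/9, -41/9)

1. E_x = 74/9  [line -4/3·x + -7/3·y + 1/3 = 0 ∩ |EA|² = 1145/81]
2. E_y = -41/9  [line -4/3·x + -7/3·y + 1/3 = 0 ∩ |EA|² = 1145/81]
   → E = (74/9, -41/9)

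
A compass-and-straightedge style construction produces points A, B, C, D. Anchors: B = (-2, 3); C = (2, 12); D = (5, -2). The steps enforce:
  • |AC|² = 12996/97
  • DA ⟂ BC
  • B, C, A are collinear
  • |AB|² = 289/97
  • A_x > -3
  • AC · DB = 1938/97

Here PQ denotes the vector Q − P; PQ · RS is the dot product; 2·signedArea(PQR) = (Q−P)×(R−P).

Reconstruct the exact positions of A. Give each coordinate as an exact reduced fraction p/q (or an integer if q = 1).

A = (-262/97, 138/97)

1. A_x = -262/97  [B, C, A are collinear ∩ DA ⟂ BC]
2. A_y = 138/97  [B, C, A are collinear ∩ DA ⟂ BC]
   → A = (-262/97, 138/97)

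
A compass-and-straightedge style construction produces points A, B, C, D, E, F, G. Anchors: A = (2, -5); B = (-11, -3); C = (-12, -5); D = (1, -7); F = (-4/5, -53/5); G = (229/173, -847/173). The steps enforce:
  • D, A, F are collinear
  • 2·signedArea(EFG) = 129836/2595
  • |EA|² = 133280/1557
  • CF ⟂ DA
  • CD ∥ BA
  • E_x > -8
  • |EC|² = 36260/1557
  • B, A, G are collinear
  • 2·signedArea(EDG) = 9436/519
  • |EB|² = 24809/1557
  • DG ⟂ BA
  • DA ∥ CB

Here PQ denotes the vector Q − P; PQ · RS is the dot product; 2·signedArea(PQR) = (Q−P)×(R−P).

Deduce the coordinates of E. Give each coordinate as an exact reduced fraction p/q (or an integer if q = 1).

1. E_x = -1250/173  [2·signedArea(EDG) = 9436/519 ∩ 2·signedArea(EFG) = 129836/2595]
2. E_y = -2231/519  [2·signedArea(EDG) = 9436/519 ∩ 2·signedArea(EFG) = 129836/2595]
   → E = (-1250/173, -2231/519)

E = (-1250/173, -2231/519)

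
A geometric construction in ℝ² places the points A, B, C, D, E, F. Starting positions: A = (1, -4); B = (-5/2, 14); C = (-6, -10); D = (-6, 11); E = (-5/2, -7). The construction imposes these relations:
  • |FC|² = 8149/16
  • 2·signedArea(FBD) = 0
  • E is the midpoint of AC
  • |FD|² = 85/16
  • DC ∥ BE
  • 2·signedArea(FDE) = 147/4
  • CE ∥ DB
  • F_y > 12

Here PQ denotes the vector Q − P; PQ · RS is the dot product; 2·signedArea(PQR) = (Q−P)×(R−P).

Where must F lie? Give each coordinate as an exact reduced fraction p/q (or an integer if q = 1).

F = (-17/4, 25/2)

1. F_x = -17/4  [2·signedArea(FBD) = 0 ∩ 2·signedArea(FDE) = 147/4]
2. F_y = 25/2  [2·signedArea(FBD) = 0 ∩ 2·signedArea(FDE) = 147/4]
   → F = (-17/4, 25/2)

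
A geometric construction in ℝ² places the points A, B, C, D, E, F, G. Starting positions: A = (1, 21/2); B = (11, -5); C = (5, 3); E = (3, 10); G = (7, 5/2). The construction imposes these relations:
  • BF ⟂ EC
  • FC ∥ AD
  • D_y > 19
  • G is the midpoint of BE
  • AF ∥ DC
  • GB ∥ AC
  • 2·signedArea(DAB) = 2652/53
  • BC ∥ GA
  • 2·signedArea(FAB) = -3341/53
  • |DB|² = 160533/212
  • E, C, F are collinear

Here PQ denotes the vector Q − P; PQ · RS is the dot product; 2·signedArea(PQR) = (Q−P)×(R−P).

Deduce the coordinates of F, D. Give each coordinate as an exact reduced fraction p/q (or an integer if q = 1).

1. F_x = 401/53  [E, C, F are collinear ∩ BF ⟂ EC]
2. F_y = -317/53  [E, C, F are collinear ∩ BF ⟂ EC]
   → F = (401/53, -317/53)
3. D_x = -83/53  [AF ∥ DC ∩ FC ∥ AD]
4. D_y = 2065/106  [AF ∥ DC ∩ FC ∥ AD]
   → D = (-83/53, 2065/106)

D = (-83/53, 2065/106)
F = (401/53, -317/53)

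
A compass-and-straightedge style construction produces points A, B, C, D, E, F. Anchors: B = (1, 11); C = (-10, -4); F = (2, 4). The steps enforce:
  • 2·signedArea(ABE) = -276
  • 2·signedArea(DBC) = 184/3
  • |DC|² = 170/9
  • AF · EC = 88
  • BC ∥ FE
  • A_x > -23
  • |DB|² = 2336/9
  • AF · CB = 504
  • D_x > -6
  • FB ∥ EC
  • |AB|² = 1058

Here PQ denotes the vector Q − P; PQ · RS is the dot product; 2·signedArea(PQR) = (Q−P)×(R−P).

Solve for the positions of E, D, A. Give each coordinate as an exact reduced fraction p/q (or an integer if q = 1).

1. E_x = -9  [FB ∥ EC ∩ BC ∥ FE]
2. E_y = -11  [FB ∥ EC ∩ BC ∥ FE]
   → E = (-9, -11)
3. D_x = -17/3  [line 15·x + -11·y + 134/3 = 0 ∩ |DC|² = 170/9]
4. D_y = -11/3  [line 15·x + -11·y + 134/3 = 0 ∩ |DC|² = 170/9]
   → D = (-17/3, -11/3)
5. A_x = -22  [2·signedArea(ABE) = -276 ∩ AF · CB = 504]
6. A_y = -12  [2·signedArea(ABE) = -276 ∩ AF · CB = 504]
   → A = (-22, -12)

A = (-22, -12)
D = (-17/3, -11/3)
E = (-9, -11)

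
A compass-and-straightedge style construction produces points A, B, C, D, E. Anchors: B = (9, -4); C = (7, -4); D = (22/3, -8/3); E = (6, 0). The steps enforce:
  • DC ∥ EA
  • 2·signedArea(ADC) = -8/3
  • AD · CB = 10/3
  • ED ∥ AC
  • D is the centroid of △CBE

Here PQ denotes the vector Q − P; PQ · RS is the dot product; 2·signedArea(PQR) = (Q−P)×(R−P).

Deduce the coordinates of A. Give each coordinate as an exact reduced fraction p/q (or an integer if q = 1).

A = (17/3, -4/3)

1. A_x = 17/3  [ED ∥ AC ∩ DC ∥ EA]
2. A_y = -4/3  [ED ∥ AC ∩ DC ∥ EA]
   → A = (17/3, -4/3)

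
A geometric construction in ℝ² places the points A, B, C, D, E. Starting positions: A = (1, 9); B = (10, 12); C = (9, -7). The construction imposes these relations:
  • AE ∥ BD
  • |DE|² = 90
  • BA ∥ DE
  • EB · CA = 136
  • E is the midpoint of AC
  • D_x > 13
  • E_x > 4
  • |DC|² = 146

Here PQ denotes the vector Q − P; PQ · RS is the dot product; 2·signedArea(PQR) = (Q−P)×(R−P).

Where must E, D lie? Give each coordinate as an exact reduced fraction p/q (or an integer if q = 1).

D = (14, 4)
E = (5, 1)

1. E_x = 5  [E is the midpoint of AC]
2. E_y = 1  [E is the midpoint of AC]
   → E = (5, 1)
3. D_x = 14  [BA ∥ DE ∩ AE ∥ BD]
4. D_y = 4  [BA ∥ DE ∩ AE ∥ BD]
   → D = (14, 4)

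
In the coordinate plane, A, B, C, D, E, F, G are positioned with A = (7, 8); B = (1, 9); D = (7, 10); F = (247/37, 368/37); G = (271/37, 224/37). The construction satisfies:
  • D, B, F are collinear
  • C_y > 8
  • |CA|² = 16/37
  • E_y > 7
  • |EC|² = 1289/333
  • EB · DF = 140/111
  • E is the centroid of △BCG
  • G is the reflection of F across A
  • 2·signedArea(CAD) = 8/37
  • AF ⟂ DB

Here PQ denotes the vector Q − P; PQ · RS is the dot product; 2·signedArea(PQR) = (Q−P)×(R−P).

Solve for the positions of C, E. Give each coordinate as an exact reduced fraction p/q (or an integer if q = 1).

C = (255/37, 320/37)
E = (563/111, 877/111)

1. C_x = 255/37  [2·signedArea(CAD) = 8/37]
2. C_y = 320/37  [|CA|² = 16/37]
   → C = (255/37, 320/37)
3. E_x = 563/111  [E is the centroid of △BCG]
4. E_y = 877/111  [E is the centroid of △BCG]
   → E = (563/111, 877/111)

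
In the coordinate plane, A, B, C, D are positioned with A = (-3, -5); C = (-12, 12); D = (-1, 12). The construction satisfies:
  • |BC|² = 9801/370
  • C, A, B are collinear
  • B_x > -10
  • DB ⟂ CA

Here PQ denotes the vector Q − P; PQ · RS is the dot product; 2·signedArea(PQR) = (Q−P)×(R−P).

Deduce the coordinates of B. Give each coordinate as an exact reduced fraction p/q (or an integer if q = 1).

1. B_x = -3549/370  [C, A, B are collinear ∩ DB ⟂ CA]
2. B_y = 2757/370  [C, A, B are collinear ∩ DB ⟂ CA]
   → B = (-3549/370, 2757/370)

B = (-3549/370, 2757/370)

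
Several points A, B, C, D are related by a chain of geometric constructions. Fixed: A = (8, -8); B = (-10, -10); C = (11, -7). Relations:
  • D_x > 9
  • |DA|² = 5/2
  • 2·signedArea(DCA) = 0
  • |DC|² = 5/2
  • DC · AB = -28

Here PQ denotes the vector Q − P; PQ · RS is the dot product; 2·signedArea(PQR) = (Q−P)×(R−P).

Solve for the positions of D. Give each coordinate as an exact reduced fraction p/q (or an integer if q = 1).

1. D_x = 19/2  [2·signedArea(DCA) = 0 ∩ DC · AB = -28]
2. D_y = -15/2  [2·signedArea(DCA) = 0 ∩ DC · AB = -28]
   → D = (19/2, -15/2)

D = (19/2, -15/2)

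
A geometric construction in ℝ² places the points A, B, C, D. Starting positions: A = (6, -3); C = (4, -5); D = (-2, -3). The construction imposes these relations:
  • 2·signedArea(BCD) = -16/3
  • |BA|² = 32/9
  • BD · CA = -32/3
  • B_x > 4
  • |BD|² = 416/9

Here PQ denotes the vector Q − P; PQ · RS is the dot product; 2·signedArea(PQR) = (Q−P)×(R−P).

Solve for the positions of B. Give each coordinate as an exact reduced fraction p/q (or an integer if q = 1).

B = (14/3, -13/3)

1. B_x = 14/3  [2·signedArea(BCD) = -16/3 ∩ BD · CA = -32/3]
2. B_y = -13/3  [2·signedArea(BCD) = -16/3 ∩ BD · CA = -32/3]
   → B = (14/3, -13/3)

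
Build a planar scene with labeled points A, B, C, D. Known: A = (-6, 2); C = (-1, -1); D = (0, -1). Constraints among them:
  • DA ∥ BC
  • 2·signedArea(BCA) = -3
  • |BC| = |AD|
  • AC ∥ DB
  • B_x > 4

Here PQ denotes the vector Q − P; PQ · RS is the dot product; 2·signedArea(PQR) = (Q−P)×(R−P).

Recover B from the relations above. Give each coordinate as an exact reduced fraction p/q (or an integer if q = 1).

B = (5, -4)

1. B_x = 5  [DA ∥ BC ∩ AC ∥ DB]
2. B_y = -4  [DA ∥ BC ∩ AC ∥ DB]
   → B = (5, -4)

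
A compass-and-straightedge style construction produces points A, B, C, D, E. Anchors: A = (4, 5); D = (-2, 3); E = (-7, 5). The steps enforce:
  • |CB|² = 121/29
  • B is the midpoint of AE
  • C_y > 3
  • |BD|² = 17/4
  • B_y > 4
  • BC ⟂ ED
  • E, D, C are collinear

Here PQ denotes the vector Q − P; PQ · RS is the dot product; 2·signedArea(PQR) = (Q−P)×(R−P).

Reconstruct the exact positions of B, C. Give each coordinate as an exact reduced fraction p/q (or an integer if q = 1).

1. B_x = -3/2  [B is the midpoint of AE]
2. B_y = 5  [B is the midpoint of AE]
   → B = (-3/2, 5)
3. C_x = -131/58  [E, D, C are collinear ∩ BC ⟂ ED]
4. C_y = 90/29  [E, D, C are collinear ∩ BC ⟂ ED]
   → C = (-131/58, 90/29)

B = (-3/2, 5)
C = (-131/58, 90/29)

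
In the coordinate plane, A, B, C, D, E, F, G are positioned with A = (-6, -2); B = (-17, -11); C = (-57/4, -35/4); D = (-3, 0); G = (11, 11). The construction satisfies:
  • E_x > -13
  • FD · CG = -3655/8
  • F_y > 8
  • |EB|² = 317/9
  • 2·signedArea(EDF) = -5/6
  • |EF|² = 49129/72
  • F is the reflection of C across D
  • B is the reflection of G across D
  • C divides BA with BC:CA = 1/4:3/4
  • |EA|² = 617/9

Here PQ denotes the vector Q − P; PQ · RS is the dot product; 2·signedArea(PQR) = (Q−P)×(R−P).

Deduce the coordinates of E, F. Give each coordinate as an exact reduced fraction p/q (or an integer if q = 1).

E = (-37/3, -22/3)
F = (33/4, 35/4)

1. F_x = 33/4  [F is the reflection of C across D]
2. F_y = 35/4  [F is the reflection of C across D]
   → F = (33/4, 35/4)
3. E_x = -37/3  [line -35/4·x + 45/4·y + -305/12 = 0 ∩ |EB|² = 317/9]
4. E_y = -22/3  [line -35/4·x + 45/4·y + -305/12 = 0 ∩ |EB|² = 317/9]
   → E = (-37/3, -22/3)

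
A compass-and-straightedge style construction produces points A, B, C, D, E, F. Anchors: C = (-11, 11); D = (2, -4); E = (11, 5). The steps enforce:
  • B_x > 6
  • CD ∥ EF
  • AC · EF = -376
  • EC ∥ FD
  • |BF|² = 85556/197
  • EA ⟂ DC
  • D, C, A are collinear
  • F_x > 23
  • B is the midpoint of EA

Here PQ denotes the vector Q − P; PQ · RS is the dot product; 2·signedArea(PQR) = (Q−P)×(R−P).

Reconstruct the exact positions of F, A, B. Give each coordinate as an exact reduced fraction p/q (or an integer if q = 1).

A = (277/197, -653/197)
B = (1222/197, 166/197)
F = (24, -10)

1. F_x = 24  [EC ∥ FD ∩ CD ∥ EF]
2. F_y = -10  [EC ∥ FD ∩ CD ∥ EF]
   → F = (24, -10)
3. A_x = 277/197  [D, C, A are collinear ∩ EA ⟂ DC]
4. A_y = -653/197  [D, C, A are collinear ∩ EA ⟂ DC]
   → A = (277/197, -653/197)
5. B_x = 1222/197  [B is the midpoint of EA]
6. B_y = 166/197  [B is the midpoint of EA]
   → B = (1222/197, 166/197)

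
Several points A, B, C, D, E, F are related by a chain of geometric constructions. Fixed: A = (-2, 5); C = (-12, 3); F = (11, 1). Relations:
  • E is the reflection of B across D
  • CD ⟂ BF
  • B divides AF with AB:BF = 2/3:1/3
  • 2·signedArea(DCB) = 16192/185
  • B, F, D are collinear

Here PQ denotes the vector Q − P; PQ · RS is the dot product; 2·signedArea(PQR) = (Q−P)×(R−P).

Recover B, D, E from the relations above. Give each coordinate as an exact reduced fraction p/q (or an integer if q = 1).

1. B_x = 20/3  [B divides AF with AB:BF = 2/3:1/3]
2. B_y = 7/3  [B divides AF with AB:BF = 2/3:1/3]
   → B = (20/3, 7/3)
3. D_x = -1956/185  [B, F, D are collinear ∩ CD ⟂ BF]
4. D_y = 1413/185  [B, F, D are collinear ∩ CD ⟂ BF]
   → D = (-1956/185, 1413/185)
5. E_x = -15436/555  [E is the reflection of B across D]
6. E_y = 7183/555  [E is the reflection of B across D]
   → E = (-15436/555, 7183/555)

B = (20/3, 7/3)
D = (-1956/185, 1413/185)
E = (-15436/555, 7183/555)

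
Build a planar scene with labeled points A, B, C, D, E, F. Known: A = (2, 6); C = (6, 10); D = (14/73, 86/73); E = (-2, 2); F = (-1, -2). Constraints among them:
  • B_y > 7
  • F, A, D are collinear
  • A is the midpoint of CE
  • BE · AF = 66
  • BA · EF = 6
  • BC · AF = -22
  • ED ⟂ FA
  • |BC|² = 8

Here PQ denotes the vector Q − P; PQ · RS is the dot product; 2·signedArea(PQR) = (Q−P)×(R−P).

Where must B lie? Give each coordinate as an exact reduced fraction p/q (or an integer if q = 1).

1. B_x = 4  [BA · EF = 6 ∩ BE · AF = 66]
2. B_y = 8  [BA · EF = 6 ∩ BE · AF = 66]
   → B = (4, 8)

B = (4, 8)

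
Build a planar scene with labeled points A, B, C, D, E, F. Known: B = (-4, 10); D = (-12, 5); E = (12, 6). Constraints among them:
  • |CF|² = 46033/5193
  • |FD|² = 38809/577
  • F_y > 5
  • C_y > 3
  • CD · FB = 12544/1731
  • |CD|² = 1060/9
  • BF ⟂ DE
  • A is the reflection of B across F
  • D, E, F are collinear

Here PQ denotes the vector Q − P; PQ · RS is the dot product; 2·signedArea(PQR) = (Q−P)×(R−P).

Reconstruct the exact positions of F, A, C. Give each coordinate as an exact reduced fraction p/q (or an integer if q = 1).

A = (-2084/577, 394/577)
C = (-2084/1731, 2247/577)
F = (-2196/577, 3082/577)

1. F_x = -2196/577  [D, E, F are collinear ∩ BF ⟂ DE]
2. F_y = 3082/577  [D, E, F are collinear ∩ BF ⟂ DE]
   → F = (-2196/577, 3082/577)
3. A_x = -2084/577  [A is the reflection of B across F]
4. A_y = 394/577  [A is the reflection of B across F]
   → A = (-2084/577, 394/577)
5. C_x = -2084/1731  [line 112/577·x + -2688/577·y + 31808/1731 = 0 ∩ |CD|² = 1060/9]
6. C_y = 2247/577  [line 112/577·x + -2688/577·y + 31808/1731 = 0 ∩ |CD|² = 1060/9]
   → C = (-2084/1731, 2247/577)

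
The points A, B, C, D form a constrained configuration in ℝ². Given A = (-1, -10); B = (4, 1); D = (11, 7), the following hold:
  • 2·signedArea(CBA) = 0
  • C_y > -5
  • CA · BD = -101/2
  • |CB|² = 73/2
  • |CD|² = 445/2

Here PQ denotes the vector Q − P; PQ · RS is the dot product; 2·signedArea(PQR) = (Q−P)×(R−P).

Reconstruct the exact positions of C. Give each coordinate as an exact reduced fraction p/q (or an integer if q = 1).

1. C_x = 3/2  [2·signedArea(CBA) = 0 ∩ CA · BD = -101/2]
2. C_y = -9/2  [2·signedArea(CBA) = 0 ∩ CA · BD = -101/2]
   → C = (3/2, -9/2)

C = (3/2, -9/2)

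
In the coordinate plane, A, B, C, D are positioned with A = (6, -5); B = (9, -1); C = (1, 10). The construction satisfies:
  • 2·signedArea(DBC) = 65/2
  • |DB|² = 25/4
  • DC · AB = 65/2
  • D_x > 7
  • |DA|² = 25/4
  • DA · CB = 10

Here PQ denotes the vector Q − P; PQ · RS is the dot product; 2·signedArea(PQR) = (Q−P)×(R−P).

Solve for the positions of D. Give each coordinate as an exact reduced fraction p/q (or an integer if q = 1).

D = (15/2, -3)

1. D_x = 15/2  [DC · AB = 65/2 ∩ DA · CB = 10]
2. D_y = -3  [DC · AB = 65/2 ∩ DA · CB = 10]
   → D = (15/2, -3)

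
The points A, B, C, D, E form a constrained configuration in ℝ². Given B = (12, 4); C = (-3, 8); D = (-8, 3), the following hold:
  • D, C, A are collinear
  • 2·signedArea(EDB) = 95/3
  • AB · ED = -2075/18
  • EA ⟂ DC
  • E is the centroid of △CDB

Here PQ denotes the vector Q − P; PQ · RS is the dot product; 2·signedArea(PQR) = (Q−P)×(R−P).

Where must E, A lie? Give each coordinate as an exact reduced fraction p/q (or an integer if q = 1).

A = (-17/6, 49/6)
E = (1/3, 5)

1. E_x = 1/3  [E is the centroid of △CDB]
2. E_y = 5  [E is the centroid of △CDB]
   → E = (1/3, 5)
3. A_x = -17/6  [D, C, A are collinear ∩ EA ⟂ DC]
4. A_y = 49/6  [D, C, A are collinear ∩ EA ⟂ DC]
   → A = (-17/6, 49/6)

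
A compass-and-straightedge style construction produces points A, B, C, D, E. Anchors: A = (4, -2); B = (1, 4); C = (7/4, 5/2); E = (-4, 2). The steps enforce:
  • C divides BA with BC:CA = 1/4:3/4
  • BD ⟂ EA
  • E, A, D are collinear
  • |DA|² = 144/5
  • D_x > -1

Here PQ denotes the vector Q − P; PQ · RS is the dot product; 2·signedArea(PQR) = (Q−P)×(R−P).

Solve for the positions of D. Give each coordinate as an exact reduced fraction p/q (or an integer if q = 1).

D = (-4/5, 2/5)

1. D_x = -4/5  [E, A, D are collinear ∩ BD ⟂ EA]
2. D_y = 2/5  [E, A, D are collinear ∩ BD ⟂ EA]
   → D = (-4/5, 2/5)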